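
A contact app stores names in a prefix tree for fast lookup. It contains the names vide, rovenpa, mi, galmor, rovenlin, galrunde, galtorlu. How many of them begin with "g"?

Traverse to the node for "g", then collect every word in that subtree.
Words under "g": galmor, galrunde, galtorlu
Count: 3

3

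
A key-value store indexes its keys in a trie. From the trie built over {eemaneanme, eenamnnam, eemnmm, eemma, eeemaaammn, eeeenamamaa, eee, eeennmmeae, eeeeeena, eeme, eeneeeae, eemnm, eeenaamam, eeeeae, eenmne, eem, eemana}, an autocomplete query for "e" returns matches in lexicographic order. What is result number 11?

eeme

Filter for "e…" and sort: "eee", "eeeeae", "eeeeeena", "eeeenamamaa", "eeemaaammn", "eeenaamam", "eeennmmeae", "eem", "eemana", "eemaneanme", "eeme", "eemma", "eemnm", "eemnmm", "eenamnnam", "eeneeeae", "eenmne"
Position 11: eeme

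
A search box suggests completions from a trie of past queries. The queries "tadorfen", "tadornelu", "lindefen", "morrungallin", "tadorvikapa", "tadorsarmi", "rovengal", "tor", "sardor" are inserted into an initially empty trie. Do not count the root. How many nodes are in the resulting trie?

Count nodes per top-level branch (shared prefixes stored once):
  'l'-branch (lindefen): 8 nodes
  'm'-branch (morrungallin): 12 nodes
  'r'-branch (rovengal): 8 nodes
  's'-branch (sardor): 6 nodes
  't'-branch (tadorfen, tadornelu, tadorsarmi, tadorvikapa, tor): 25 nodes
Sum: 59

59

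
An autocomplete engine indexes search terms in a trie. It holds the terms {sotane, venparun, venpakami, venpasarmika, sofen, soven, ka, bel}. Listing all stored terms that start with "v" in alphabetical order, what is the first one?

Filter for "v…" and sort: "venpakami", "venparun", "venpasarmika"
Position 1: venpakami

venpakami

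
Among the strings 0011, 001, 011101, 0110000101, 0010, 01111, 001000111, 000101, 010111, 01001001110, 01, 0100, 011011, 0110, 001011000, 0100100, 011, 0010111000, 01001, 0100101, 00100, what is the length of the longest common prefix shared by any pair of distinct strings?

The deepest shared node is where two words last agree before diverging.
e.g. "0100100" and "01001001110" share the prefix "0100100" of length 7; no pair shares a longer one.
Longest shared-prefix length: 7

7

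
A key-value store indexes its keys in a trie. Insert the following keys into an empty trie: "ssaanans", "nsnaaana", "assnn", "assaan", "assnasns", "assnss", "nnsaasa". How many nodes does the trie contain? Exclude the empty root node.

Insert word by word; a character creates a node only if that edge doesn't already exist:
  "ssaanans" → 8 new (s, s, a, a, n, a, n, s)
  "nsnaaana" → 8 new (n, s, n, a, a, a, n, a)
  "assnn" → 5 new (a, s, s, n, n)
  "assaan" → prefix "ass" already present; 3 new (a, a, n)
  "assnasns" → prefix "assn" already present; 4 new (a, s, n, s)
  "assnss" → prefix "assn" already present; 2 new (s, s)
  "nnsaasa" → prefix "n" already present; 6 new (n, s, a, a, s, a)
Total nodes = 8 + 8 + 5 + 3 + 4 + 2 + 6 = 36

36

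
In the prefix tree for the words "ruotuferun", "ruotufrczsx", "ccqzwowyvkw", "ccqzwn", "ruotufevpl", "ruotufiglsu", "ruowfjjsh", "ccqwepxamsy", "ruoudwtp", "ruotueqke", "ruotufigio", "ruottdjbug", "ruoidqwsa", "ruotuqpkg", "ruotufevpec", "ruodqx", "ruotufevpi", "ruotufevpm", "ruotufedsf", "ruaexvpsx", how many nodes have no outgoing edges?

20

A leaf is a node with no children — equivalently, the end of a word that is not a proper prefix of any other stored word.
Those words: "ccqwepxamsy", "ccqzwn", "ccqzwowyvkw", "ruaexvpsx", "ruodqx", "ruoidqwsa", "ruottdjbug", "ruotueqke", "ruotufedsf", "ruotuferun", "ruotufevpec", "ruotufevpi", "ruotufevpl", "ruotufevpm", "ruotufigio", "ruotufiglsu", "ruotufrczsx", "ruotuqpkg", "ruoudwtp", "ruowfjjsh"
Leaf count: 20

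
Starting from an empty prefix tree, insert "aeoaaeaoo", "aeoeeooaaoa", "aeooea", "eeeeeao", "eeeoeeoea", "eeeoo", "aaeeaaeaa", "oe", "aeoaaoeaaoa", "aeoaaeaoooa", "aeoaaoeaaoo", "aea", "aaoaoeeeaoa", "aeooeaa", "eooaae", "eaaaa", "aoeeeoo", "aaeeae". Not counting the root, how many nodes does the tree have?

80

Insert word by word; a character creates a node only if that edge doesn't already exist:
  "aeoaaeaoo" → 9 new (a, e, o, a, a, e, a, o, o)
  "aeoeeooaaoa" → prefix "aeo" already present; 8 new (e, e, o, o, a, a, o, a)
  "aeooea" → prefix "aeo" already present; 3 new (o, e, a)
  "eeeeeao" → 7 new (e, e, e, e, e, a, o)
  "eeeoeeoea" → prefix "eee" already present; 6 new (o, e, e, o, e, a)
  "eeeoo" → prefix "eeeo" already present; 1 new (o)
  "aaeeaaeaa" → prefix "a" already present; 8 new (a, e, e, a, a, e, a, a)
  "oe" → 2 new (o, e)
  "aeoaaoeaaoa" → prefix "aeoaa" already present; 6 new (o, e, a, a, o, a)
  "aeoaaeaoooa" → prefix "aeoaaeaoo" already present; 2 new (o, a)
  "aeoaaoeaaoo" → prefix "aeoaaoeaao" already present; 1 new (o)
  "aea" → prefix "ae" already present; 1 new (a)
  "aaoaoeeeaoa" → prefix "aa" already present; 9 new (o, a, o, e, e, e, a, o, a)
  "aeooeaa" → prefix "aeooea" already present; 1 new (a)
  "eooaae" → prefix "e" already present; 5 new (o, o, a, a, e)
  "eaaaa" → prefix "e" already present; 4 new (a, a, a, a)
  "aoeeeoo" → prefix "a" already present; 6 new (o, e, e, e, o, o)
  "aaeeae" → prefix "aaeea" already present; 1 new (e)
Total nodes = 9 + 8 + 3 + 7 + 6 + 1 + 8 + 2 + 6 + 2 + 1 + 1 + 9 + 1 + 5 + 4 + 6 + 1 = 80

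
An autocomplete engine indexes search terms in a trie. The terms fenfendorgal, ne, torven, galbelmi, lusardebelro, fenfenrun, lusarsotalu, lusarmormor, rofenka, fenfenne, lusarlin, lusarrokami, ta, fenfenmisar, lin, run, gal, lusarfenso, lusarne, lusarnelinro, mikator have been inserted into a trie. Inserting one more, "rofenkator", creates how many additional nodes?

The longest prefix of "rofenkator" already in the trie is "rofenka" (length 7).
New nodes needed: |"rofenkator"| − 7 = 10 − 7 = 3.

3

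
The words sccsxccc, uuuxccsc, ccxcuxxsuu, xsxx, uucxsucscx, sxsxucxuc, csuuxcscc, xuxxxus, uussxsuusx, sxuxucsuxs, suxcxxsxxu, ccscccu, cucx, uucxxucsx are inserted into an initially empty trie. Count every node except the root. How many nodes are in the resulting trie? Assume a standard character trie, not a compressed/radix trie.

98

Trace insertions, counting only characters that open a new branch:
  "sccsxccc" → 8 new (s, c, c, s, x, c, c, c)
  "uuuxccsc" → 8 new (u, u, u, x, c, c, s, c)
  "ccxcuxxsuu" → 10 new (c, c, x, c, u, x, x, s, u, u)
  "xsxx" → 4 new (x, s, x, x)
  "uucxsucscx" → prefix "uu" already present; 8 new (c, x, s, u, c, s, c, x)
  "sxsxucxuc" → prefix "s" already present; 8 new (x, s, x, u, c, x, u, c)
  "csuuxcscc" → prefix "c" already present; 8 new (s, u, u, x, c, s, c, c)
  "xuxxxus" → prefix "x" already present; 6 new (u, x, x, x, u, s)
  "uussxsuusx" → prefix "uu" already present; 8 new (s, s, x, s, u, u, s, x)
  "sxuxucsuxs" → prefix "sx" already present; 8 new (u, x, u, c, s, u, x, s)
  "suxcxxsxxu" → prefix "s" already present; 9 new (u, x, c, x, x, s, x, x, u)
  "ccscccu" → prefix "cc" already present; 5 new (s, c, c, c, u)
  "cucx" → prefix "c" already present; 3 new (u, c, x)
  "uucxxucsx" → prefix "uucx" already present; 5 new (x, u, c, s, x)
Total nodes = 8 + 8 + 10 + 4 + 8 + 8 + 8 + 6 + 8 + 8 + 9 + 5 + 3 + 5 = 98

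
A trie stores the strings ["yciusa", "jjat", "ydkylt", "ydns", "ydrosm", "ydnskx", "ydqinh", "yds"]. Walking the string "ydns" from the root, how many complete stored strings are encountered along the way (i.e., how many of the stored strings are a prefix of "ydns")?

1

Walk "ydns" from the root; an end-of-word marker is hit whenever a stored word is a prefix of "ydns".
Prefixes of the query that are stored words: "ydns"
Count: 1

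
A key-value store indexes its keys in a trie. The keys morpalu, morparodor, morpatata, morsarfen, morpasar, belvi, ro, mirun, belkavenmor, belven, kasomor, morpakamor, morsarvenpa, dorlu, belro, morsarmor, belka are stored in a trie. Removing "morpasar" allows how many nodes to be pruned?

A node on "morpasar"'s path can go only if nothing else ends at it or branches off below it.
The suffix "sar" (3 nodes) is used only by "morpasar"; the node for "morpa" still has the child "l", so pruning stops there.
Nodes removed: 3

3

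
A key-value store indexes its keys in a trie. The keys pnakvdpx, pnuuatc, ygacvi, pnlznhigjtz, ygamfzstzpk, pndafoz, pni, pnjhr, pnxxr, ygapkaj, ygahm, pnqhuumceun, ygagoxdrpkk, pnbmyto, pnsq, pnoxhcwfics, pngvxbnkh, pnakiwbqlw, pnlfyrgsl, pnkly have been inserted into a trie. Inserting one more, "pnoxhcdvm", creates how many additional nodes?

Walking "pnoxhcdvm" from the root, the first 6 characters ("pnoxhc") follow existing edges; "d" is the first miss.
So 9 − 6 = 3 new nodes.

3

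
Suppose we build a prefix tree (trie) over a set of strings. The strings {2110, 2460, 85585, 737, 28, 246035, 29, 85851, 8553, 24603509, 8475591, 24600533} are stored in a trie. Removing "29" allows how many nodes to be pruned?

1

Walk "29" from the leaf back toward the root, removing each node that no remaining word uses.
The suffix "9" (1 node) is used only by "29"; the node for "2" still has the child "1", so pruning stops there.
Nodes removed: 1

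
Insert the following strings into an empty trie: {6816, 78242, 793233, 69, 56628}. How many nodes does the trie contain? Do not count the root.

Count nodes per top-level branch (shared prefixes stored once):
  '5'-branch (56628): 5 nodes
  '6'-branch (6816, 69): 5 nodes
  '7'-branch (78242, 793233): 10 nodes
Sum: 20

20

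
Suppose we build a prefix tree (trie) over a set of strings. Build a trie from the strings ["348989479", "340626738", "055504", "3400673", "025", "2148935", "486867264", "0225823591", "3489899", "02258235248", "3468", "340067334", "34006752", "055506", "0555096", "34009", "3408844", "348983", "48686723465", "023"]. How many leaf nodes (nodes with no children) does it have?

A leaf is a node with no children — equivalently, the end of a word that is not a proper prefix of any other stored word.
Those words: "02258235248", "0225823591", "023", "025", "055504", "055506", "0555096", "2148935", "340067334", "34006752", "34009", "340626738", "3408844", "3468", "348983", "348989479", "3489899", "48686723465", "486867264"
Leaf count: 19

19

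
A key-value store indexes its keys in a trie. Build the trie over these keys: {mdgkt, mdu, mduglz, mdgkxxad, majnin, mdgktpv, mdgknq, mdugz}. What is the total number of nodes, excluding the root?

Trie structure (* marks end of a word):
(root)
└─ m
   ├─ a
   │  └─ j
   │     └─ n
   │        └─ i
   │           └─ n *
   └─ d
      ├─ g
      │  └─ k
      │     ├─ n
      │     │  └─ q *
      │     ├─ t *
      │     │  └─ p
      │     │     └─ v *
      │     └─ x
      │        └─ x
      │           └─ a
      │              └─ d *
      └─ u *
         └─ g
            ├─ l
            │  └─ z *
            └─ z *
Counting every labelled node above: 23.

23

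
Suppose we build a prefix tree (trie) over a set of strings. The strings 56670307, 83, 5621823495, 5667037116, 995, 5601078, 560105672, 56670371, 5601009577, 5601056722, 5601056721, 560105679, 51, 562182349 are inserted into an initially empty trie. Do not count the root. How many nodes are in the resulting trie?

43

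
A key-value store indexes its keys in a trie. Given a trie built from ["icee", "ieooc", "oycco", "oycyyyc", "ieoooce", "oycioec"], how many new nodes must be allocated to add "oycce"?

"oycc" is already a path in the trie; the remaining "e" must be added.
New nodes needed: |"oycce"| − 4 = 5 − 4 = 1.

1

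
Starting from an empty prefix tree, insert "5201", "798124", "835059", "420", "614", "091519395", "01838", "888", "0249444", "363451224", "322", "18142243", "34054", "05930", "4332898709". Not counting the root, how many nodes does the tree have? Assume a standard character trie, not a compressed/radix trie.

For each word, the new-node count is its length minus the longest prefix already in the trie:
  "5201" → 4 new (5, 2, 0, 1)
  "798124" → 6 new (7, 9, 8, 1, 2, 4)
  "835059" → 6 new (8, 3, 5, 0, 5, 9)
  "420" → 3 new (4, 2, 0)
  "614" → 3 new (6, 1, 4)
  "091519395" → 9 new (0, 9, 1, 5, 1, 9, 3, 9, 5)
  "01838" → prefix "0" already present; 4 new (1, 8, 3, 8)
  "888" → prefix "8" already present; 2 new (8, 8)
  "0249444" → prefix "0" already present; 6 new (2, 4, 9, 4, 4, 4)
  "363451224" → 9 new (3, 6, 3, 4, 5, 1, 2, 2, 4)
  "322" → prefix "3" already present; 2 new (2, 2)
  "18142243" → 8 new (1, 8, 1, 4, 2, 2, 4, 3)
  "34054" → prefix "3" already present; 4 new (4, 0, 5, 4)
  "05930" → prefix "0" already present; 4 new (5, 9, 3, 0)
  "4332898709" → prefix "4" already present; 9 new (3, 3, 2, 8, 9, 8, 7, 0, 9)
Total nodes = 4 + 6 + 6 + 3 + 3 + 9 + 4 + 2 + 6 + 9 + 2 + 8 + 4 + 4 + 9 = 79

79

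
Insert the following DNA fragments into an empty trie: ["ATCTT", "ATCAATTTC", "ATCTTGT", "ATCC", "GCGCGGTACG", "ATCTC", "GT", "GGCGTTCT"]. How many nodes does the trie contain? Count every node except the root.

Count nodes per top-level branch (shared prefixes stored once):
  'A'-branch (ATCAATTTC, ATCC, ATCTC, ATCTT, ATCTTGT): 15 nodes
  'G'-branch (GCGCGGTACG, GGCGTTCT, GT): 18 nodes
Sum: 33

33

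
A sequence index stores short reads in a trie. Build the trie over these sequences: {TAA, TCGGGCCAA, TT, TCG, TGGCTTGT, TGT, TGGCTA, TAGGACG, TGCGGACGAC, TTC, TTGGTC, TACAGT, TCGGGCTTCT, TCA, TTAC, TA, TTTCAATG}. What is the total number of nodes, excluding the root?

56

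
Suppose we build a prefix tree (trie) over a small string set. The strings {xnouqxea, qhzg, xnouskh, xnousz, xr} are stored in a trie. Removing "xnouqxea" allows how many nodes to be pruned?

After clearing the end-marker at "xnouqxea", prune upward until reaching a node still needed by another word.
The suffix "qxea" (4 nodes) is used only by "xnouqxea"; the node for "xnou" still has the child "s", so pruning stops there.
Nodes removed: 4

4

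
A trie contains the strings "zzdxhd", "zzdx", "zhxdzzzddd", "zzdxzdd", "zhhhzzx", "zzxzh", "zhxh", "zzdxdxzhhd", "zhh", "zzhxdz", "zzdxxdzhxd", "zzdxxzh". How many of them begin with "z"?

Traverse to the node for "z", then collect every word in that subtree.
Matches: "zhh", "zhhhzzx", "zhxdzzzddd", "zhxh", "zzdx", "zzdxdxzhhd", "zzdxhd", "zzdxxdzhxd", "zzdxxzh", "zzdxzdd", "zzhxdz", "zzxzh"
Count: 12

12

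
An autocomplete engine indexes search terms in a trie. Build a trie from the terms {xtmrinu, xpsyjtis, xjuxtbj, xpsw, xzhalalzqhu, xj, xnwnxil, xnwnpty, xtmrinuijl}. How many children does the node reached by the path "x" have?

5

Walk "x" from the root, arriving at one node.
Distinct next characters after "x": j, n, p, t, z.
That node has 5 child edges.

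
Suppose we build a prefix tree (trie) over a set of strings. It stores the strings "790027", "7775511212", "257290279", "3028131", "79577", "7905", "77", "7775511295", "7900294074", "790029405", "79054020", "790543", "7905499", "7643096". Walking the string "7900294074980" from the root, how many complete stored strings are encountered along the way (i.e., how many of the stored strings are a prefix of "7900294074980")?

1

Walk "7900294074980" from the root; an end-of-word marker is hit whenever a stored word is a prefix of "7900294074980".
Prefixes of the query that are stored words: "7900294074"
Count: 1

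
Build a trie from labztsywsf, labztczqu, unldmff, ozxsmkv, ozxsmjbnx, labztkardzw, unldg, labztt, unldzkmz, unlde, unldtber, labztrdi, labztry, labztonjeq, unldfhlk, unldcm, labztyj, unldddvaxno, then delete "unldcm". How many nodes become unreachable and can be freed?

Walk "unldcm" from the leaf back toward the root, removing each node that no remaining word uses.
The suffix "cm" (2 nodes) is used only by "unldcm"; the node for "unld" still has the child "m", so pruning stops there.
Nodes removed: 2

2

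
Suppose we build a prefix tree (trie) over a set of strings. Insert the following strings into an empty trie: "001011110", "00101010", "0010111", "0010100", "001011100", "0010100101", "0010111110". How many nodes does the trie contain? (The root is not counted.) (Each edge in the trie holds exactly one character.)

20

Count nodes per top-level branch (shared prefixes stored once):
  '0'-branch (0010100, 0010100101, 00101010, 0010111, 001011100, 001011110, 0010111110): 20 nodes
Sum: 20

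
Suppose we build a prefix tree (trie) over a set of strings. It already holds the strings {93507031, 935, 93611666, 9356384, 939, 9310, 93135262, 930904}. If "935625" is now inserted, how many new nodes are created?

Walking "935625" from the root, the first 4 characters ("9356") follow existing edges; "2" is the first miss.
Each of the 2 remaining characters creates one node.

2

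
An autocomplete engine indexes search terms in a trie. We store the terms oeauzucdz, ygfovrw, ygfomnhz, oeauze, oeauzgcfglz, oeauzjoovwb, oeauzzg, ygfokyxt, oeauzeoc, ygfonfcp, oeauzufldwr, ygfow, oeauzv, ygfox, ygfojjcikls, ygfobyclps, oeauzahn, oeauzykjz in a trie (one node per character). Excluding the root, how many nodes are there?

Count nodes per top-level branch (shared prefixes stored once):
  'o'-branch (oeauzahn, oeauze, oeauzeoc, oeauzgcfglz, oeauzjoovwb, oeauzucdz, oeauzufldwr, oeauzv, oeauzykjz, oeauzzg): 39 nodes
  'y'-branch (ygfobyclps, ygfojjcikls, ygfokyxt, ygfomnhz, ygfonfcp, ygfovrw, ygfow, ygfox): 34 nodes
Sum: 73

73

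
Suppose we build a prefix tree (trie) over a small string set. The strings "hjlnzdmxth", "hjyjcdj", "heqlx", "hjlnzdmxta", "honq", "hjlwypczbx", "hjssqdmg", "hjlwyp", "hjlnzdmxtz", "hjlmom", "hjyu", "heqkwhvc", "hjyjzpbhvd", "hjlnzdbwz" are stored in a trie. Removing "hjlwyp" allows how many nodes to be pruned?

0

After clearing the end-marker at "hjlwyp", prune upward until reaching a node still needed by another word.
Every node on "hjlwyp" is still needed (e.g. by "hjlwypczbx"), so nothing is freed.
Nodes removed: 0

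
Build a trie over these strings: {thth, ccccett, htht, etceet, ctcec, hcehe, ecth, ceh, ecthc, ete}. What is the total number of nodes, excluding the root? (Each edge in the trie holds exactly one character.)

36

Trace insertions, counting only characters that open a new branch:
  "thth" → 4 new (t, h, t, h)
  "ccccett" → 7 new (c, c, c, c, e, t, t)
  "htht" → 4 new (h, t, h, t)
  "etceet" → 6 new (e, t, c, e, e, t)
  "ctcec" → prefix "c" already present; 4 new (t, c, e, c)
  "hcehe" → prefix "h" already present; 4 new (c, e, h, e)
  "ecth" → prefix "e" already present; 3 new (c, t, h)
  "ceh" → prefix "c" already present; 2 new (e, h)
  "ecthc" → prefix "ecth" already present; 1 new (c)
  "ete" → prefix "et" already present; 1 new (e)
Total nodes = 4 + 7 + 4 + 6 + 4 + 4 + 3 + 2 + 1 + 1 = 36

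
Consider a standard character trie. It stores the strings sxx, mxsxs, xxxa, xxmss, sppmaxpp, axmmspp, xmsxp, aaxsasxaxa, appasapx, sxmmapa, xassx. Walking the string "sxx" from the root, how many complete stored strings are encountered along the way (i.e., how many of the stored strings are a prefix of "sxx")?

Walk "sxx" from the root; an end-of-word marker is hit whenever a stored word is a prefix of "sxx".
Prefixes of the query that are stored words: "sxx"
Count: 1

1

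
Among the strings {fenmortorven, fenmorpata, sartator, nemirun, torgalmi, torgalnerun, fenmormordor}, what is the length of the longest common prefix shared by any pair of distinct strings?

6

The deepest shared node is where two words last agree before diverging.
e.g. "fenmormordor" and "fenmorpata" share the prefix "fenmor" of length 6; no pair shares a longer one.
Longest shared-prefix length: 6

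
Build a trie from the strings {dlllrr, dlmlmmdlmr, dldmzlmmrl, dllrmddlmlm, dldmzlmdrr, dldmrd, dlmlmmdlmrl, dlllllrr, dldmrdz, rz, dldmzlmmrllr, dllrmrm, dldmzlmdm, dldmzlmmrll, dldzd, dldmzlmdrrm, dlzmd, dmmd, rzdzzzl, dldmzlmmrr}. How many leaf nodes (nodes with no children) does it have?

14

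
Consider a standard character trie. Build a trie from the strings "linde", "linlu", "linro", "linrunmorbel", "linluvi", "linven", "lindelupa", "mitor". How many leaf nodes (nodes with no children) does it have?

Leaves are exactly the stored words that no other stored word extends.
Those words: "lindelupa", "linluvi", "linro", "linrunmorbel", "linven", "mitor"
Leaf count: 6

6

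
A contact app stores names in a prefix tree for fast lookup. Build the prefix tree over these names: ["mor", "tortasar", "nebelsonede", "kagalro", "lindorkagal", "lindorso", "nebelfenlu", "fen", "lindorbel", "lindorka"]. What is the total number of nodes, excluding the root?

53

Insert word by word; a character creates a node only if that edge doesn't already exist:
  "mor" → 3 new (m, o, r)
  "tortasar" → 8 new (t, o, r, t, a, s, a, r)
  "nebelsonede" → 11 new (n, e, b, e, l, s, o, n, e, d, e)
  "kagalro" → 7 new (k, a, g, a, l, r, o)
  "lindorkagal" → 11 new (l, i, n, d, o, r, k, a, g, a, l)
  "lindorso" → prefix "lindor" already present; 2 new (s, o)
  "nebelfenlu" → prefix "nebel" already present; 5 new (f, e, n, l, u)
  "fen" → 3 new (f, e, n)
  "lindorbel" → prefix "lindor" already present; 3 new (b, e, l)
  "lindorka" → prefix "lindorka" already present; 0 new (none)
Total nodes = 3 + 8 + 11 + 7 + 11 + 2 + 5 + 3 + 3 + 0 = 53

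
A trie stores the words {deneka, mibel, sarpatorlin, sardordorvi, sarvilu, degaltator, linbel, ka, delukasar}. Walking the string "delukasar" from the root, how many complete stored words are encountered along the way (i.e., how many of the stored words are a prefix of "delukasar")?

Check each prefix of "delukasar" against the stored set — each match is an end-marker on the path.
Prefixes of the query that are stored words: "delukasar"
Count: 1

1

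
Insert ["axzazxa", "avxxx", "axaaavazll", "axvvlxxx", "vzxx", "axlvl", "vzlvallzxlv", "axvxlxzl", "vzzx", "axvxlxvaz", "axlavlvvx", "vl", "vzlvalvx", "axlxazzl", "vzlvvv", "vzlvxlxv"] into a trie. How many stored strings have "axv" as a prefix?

Walk to "axv"; the words in its subtree are exactly those with that prefix.
Words under "axv": axvvlxxx, axvxlxvaz, axvxlxzl
Count: 3

3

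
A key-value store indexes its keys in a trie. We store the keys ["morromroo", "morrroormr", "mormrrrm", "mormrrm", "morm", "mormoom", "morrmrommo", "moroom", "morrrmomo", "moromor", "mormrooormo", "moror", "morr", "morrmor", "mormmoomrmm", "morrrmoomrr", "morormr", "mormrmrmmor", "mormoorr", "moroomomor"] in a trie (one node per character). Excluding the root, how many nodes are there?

74

Insert word by word; a character creates a node only if that edge doesn't already exist:
  "morromroo" → 9 new (m, o, r, r, o, m, r, o, o)
  "morrroormr" → prefix "morr" already present; 6 new (r, o, o, r, m, r)
  "mormrrrm" → prefix "mor" already present; 5 new (m, r, r, r, m)
  "mormrrm" → prefix "mormrr" already present; 1 new (m)
  "morm" → prefix "morm" already present; 0 new (none)
  "mormoom" → prefix "morm" already present; 3 new (o, o, m)
  "morrmrommo" → prefix "morr" already present; 6 new (m, r, o, m, m, o)
  "moroom" → prefix "mor" already present; 3 new (o, o, m)
  "morrrmomo" → prefix "morrr" already present; 4 new (m, o, m, o)
  "moromor" → prefix "moro" already present; 3 new (m, o, r)
  "mormrooormo" → prefix "mormr" already present; 6 new (o, o, o, r, m, o)
  "moror" → prefix "moro" already present; 1 new (r)
  "morr" → prefix "morr" already present; 0 new (none)
  "morrmor" → prefix "morrm" already present; 2 new (o, r)
  "mormmoomrmm" → prefix "morm" already present; 7 new (m, o, o, m, r, m, m)
  "morrrmoomrr" → prefix "morrrmo" already present; 4 new (o, m, r, r)
  "morormr" → prefix "moror" already present; 2 new (m, r)
  "mormrmrmmor" → prefix "mormr" already present; 6 new (m, r, m, m, o, r)
  "mormoorr" → prefix "mormoo" already present; 2 new (r, r)
  "moroomomor" → prefix "moroom" already present; 4 new (o, m, o, r)
Total nodes = 9 + 6 + 5 + 1 + 0 + 3 + 6 + 3 + 4 + 3 + 6 + 1 + 0 + 2 + 7 + 4 + 2 + 6 + 2 + 4 = 74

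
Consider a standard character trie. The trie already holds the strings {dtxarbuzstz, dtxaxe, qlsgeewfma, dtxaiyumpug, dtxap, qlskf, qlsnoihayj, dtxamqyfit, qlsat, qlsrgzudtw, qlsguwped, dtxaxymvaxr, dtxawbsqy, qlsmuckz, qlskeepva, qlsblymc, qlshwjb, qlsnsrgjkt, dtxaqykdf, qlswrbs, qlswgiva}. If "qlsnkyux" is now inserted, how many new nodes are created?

4

Walking "qlsnkyux" from the root, the first 4 characters ("qlsn") follow existing edges; "k" is the first miss.
So 8 − 4 = 4 new nodes.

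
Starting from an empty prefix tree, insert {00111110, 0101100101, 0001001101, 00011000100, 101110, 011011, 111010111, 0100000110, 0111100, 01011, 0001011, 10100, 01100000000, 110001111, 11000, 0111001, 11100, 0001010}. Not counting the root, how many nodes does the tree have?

84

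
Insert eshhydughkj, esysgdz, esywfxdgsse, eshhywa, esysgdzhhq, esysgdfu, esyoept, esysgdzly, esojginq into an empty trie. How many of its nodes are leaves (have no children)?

Leaves are exactly the stored words that no other stored word extends.
Those words: "eshhydughkj", "eshhywa", "esojginq", "esyoept", "esysgdfu", "esysgdzhhq", "esysgdzly", "esywfxdgsse"
Leaf count: 8

8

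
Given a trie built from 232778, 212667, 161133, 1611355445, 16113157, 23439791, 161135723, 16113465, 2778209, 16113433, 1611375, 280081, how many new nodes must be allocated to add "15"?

The longest prefix of "15" already in the trie is "1" (length 1).
Each of the 1 remaining characters creates one node.

1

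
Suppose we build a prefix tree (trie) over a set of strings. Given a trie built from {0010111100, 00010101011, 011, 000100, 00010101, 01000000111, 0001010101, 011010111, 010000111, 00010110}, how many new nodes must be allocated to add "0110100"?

"011010" is already a path in the trie; the remaining "0" must be added.
So 7 − 6 = 1 new nodes.

1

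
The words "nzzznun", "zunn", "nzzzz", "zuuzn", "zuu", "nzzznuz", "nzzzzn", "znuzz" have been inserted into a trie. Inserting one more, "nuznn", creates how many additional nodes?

4

Walking "nuznn" from the root, the first 1 characters ("n") follow existing edges; "u" is the first miss.
So 5 − 1 = 4 new nodes.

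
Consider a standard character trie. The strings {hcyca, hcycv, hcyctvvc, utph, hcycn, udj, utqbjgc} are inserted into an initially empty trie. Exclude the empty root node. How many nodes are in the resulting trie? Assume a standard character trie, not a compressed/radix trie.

Trie structure (* marks end of a word):
(root)
├─ h
│  └─ c
│     └─ y
│        └─ c
│           ├─ a *
│           ├─ n *
│           ├─ t
│           │  └─ v
│           │     └─ v
│           │        └─ c *
│           └─ v *
└─ u
   ├─ d
   │  └─ j *
   └─ t
      ├─ p
      │  └─ h *
      └─ q
         └─ b
            └─ j
               └─ g
                  └─ c *
Counting every labelled node above: 22.

22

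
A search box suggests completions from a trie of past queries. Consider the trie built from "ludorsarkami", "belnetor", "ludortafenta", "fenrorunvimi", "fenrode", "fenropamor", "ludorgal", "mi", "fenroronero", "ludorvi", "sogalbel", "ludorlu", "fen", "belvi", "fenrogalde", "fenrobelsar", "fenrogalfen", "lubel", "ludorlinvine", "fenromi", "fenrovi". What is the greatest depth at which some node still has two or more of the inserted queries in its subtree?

The deepest shared node is where two words last agree before diverging.
e.g. "fenrogalde" and "fenrogalfen" share the prefix "fenrogal" of length 8; no pair shares a longer one.
Longest shared-prefix length: 8

8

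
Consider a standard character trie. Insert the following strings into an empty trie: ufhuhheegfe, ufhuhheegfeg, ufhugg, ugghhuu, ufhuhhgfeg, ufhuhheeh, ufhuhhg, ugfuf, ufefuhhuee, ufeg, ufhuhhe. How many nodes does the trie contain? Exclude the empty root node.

37

Count nodes per top-level branch (shared prefixes stored once):
  'u'-branch (ufefuhhuee, ufeg, ufhugg, ufhuhhe, ufhuhheegfe, ufhuhheegfeg, ufhuhheeh, ufhuhhg, ufhuhhgfeg, ugfuf, ugghhuu): 37 nodes
Sum: 37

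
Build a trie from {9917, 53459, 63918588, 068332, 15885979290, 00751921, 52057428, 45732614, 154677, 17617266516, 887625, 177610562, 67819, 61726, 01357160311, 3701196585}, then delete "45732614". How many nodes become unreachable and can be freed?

Walk "45732614" from the leaf back toward the root, removing each node that no remaining word uses.
No other word shares any prefix with "45732614", so all 8 of its nodes go.
Nodes removed: 8

8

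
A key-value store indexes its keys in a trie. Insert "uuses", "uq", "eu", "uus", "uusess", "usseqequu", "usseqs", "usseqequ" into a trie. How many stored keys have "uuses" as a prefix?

Walk to "uuses"; the words in its subtree are exactly those with that prefix.
Matches: "uuses", "uusess"
Count: 2

2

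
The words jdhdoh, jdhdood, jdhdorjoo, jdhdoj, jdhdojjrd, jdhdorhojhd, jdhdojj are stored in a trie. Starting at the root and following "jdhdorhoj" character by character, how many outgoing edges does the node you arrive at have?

The children of the "jdhdorhoj" node are the distinct next characters among strings starting with "jdhdorhoj".
Distinct next characters after "jdhdorhoj": h.
That node has 1 child edge.

1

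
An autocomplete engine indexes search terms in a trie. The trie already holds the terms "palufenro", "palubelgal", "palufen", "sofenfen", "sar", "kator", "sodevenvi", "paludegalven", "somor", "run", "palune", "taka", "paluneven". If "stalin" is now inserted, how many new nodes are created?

Walking "stalin" from the root, the first 1 characters ("s") follow existing edges; "t" is the first miss.
Each of the 5 remaining characters creates one node.

5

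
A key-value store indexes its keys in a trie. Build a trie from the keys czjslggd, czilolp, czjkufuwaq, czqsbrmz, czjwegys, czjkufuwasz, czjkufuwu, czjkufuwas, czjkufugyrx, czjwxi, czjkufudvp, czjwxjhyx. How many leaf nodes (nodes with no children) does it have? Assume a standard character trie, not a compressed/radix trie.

11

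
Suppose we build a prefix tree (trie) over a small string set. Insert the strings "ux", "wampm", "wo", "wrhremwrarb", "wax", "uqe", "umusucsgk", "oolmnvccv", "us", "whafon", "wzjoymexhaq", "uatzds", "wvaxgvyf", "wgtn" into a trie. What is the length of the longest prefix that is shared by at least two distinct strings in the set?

2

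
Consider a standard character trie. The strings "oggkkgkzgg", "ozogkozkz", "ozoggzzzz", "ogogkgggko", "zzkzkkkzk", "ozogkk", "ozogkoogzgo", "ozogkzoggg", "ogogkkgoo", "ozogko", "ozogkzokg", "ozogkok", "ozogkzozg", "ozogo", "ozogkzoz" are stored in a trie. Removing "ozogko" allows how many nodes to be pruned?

0

A node on "ozogko"'s path can go only if nothing else ends at it or branches off below it.
Every node on "ozogko" is still needed (e.g. by "ozogkozkz"), so nothing is freed.
Nodes removed: 0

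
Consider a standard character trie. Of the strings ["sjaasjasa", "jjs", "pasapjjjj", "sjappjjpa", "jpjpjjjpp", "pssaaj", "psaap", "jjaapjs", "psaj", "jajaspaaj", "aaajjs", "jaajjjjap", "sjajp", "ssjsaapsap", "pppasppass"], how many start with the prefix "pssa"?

Walk to "pssa"; the words in its subtree are exactly those with that prefix.
Matches: "pssaaj"
Count: 1

1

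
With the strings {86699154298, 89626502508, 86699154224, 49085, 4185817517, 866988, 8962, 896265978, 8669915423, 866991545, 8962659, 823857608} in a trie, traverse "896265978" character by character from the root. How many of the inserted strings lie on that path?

3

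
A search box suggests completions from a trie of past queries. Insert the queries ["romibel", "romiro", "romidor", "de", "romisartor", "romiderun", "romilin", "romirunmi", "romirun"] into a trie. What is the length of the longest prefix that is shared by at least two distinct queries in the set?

Look for the deepest trie node that still has at least two words in its subtree.
e.g. "romirun" and "romirunmi" share the prefix "romirun" of length 7; no pair shares a longer one.
Longest shared-prefix length: 7

7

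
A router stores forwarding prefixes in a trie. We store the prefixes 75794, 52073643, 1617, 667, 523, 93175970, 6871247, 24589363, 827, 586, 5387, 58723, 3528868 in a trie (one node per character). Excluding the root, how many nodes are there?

For each word, the new-node count is its length minus the longest prefix already in the trie:
  "75794" → 5 new (7, 5, 7, 9, 4)
  "52073643" → 8 new (5, 2, 0, 7, 3, 6, 4, 3)
  "1617" → 4 new (1, 6, 1, 7)
  "667" → 3 new (6, 6, 7)
  "523" → prefix "52" already present; 1 new (3)
  "93175970" → 8 new (9, 3, 1, 7, 5, 9, 7, 0)
  "6871247" → prefix "6" already present; 6 new (8, 7, 1, 2, 4, 7)
  "24589363" → 8 new (2, 4, 5, 8, 9, 3, 6, 3)
  "827" → 3 new (8, 2, 7)
  "586" → prefix "5" already present; 2 new (8, 6)
  "5387" → prefix "5" already present; 3 new (3, 8, 7)
  "58723" → prefix "58" already present; 3 new (7, 2, 3)
  "3528868" → 7 new (3, 5, 2, 8, 8, 6, 8)
Total nodes = 5 + 8 + 4 + 3 + 1 + 8 + 6 + 8 + 3 + 2 + 3 + 3 + 7 = 61

61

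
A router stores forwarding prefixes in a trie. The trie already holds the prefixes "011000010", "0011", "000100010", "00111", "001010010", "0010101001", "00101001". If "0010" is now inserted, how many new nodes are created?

Every character of "0010" already lies on an existing path (it is a prefix of some stored word).
No new nodes are needed: 0.

0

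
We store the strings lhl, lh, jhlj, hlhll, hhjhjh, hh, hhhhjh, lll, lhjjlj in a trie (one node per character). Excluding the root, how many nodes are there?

For each word, the new-node count is its length minus the longest prefix already in the trie:
  "lhl" → 3 new (l, h, l)
  "lh" → prefix "lh" already present; 0 new (none)
  "jhlj" → 4 new (j, h, l, j)
  "hlhll" → 5 new (h, l, h, l, l)
  "hhjhjh" → prefix "h" already present; 5 new (h, j, h, j, h)
  "hh" → prefix "hh" already present; 0 new (none)
  "hhhhjh" → prefix "hh" already present; 4 new (h, h, j, h)
  "lll" → prefix "l" already present; 2 new (l, l)
  "lhjjlj" → prefix "lh" already present; 4 new (j, j, l, j)
Total nodes = 3 + 0 + 4 + 5 + 5 + 0 + 4 + 2 + 4 = 27

27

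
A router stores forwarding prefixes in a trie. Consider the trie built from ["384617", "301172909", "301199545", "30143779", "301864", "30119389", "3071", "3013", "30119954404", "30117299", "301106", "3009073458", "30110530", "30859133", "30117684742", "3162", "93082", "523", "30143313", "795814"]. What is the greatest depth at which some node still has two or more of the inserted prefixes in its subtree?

Equivalently: take the maximum, over all pairs, of their longest common prefix length.
e.g. "30119954404" and "301199545" share the prefix "30119954" of length 8; no pair shares a longer one.
Longest shared-prefix length: 8

8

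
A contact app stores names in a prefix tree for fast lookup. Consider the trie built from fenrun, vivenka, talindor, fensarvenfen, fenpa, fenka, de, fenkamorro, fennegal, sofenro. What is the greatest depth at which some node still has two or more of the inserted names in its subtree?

5

Look for the deepest trie node that still has at least two words in its subtree.
e.g. "fenka" and "fenkamorro" share the prefix "fenka" of length 5; no pair shares a longer one.
Longest shared-prefix length: 5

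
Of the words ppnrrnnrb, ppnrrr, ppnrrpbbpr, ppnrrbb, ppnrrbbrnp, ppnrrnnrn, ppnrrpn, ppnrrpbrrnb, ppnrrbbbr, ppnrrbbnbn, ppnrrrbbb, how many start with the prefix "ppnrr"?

11

Filter for entries beginning with "ppnrr":
Matches: "ppnrrbb", "ppnrrbbbr", "ppnrrbbnbn", "ppnrrbbrnp", "ppnrrnnrb", "ppnrrnnrn", "ppnrrpbbpr", "ppnrrpbrrnb", "ppnrrpn", "ppnrrr", "ppnrrrbbb"
Count: 11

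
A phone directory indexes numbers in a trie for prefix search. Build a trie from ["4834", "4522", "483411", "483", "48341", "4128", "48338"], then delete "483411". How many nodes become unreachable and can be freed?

1

A node on "483411"'s path can go only if nothing else ends at it or branches off below it.
The suffix "1" (1 node) is used only by "483411"; "48341" is itself a stored word, so pruning stops there.
Nodes removed: 1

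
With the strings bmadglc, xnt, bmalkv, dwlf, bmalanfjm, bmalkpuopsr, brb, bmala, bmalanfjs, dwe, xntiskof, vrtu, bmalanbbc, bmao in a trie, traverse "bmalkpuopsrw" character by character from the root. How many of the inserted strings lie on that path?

Walk "bmalkpuopsrw" from the root; an end-of-word marker is hit whenever a stored word is a prefix of "bmalkpuopsrw".
Prefixes of the query that are stored words: "bmalkpuopsr"
Count: 1

1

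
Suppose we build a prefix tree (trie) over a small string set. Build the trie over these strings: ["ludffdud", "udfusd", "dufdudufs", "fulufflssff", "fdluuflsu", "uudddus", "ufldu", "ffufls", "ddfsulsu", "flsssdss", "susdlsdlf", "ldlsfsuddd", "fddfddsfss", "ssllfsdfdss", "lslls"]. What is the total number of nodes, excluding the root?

Insert word by word; a character creates a node only if that edge doesn't already exist:
  "ludffdud" → 8 new (l, u, d, f, f, d, u, d)
  "udfusd" → 6 new (u, d, f, u, s, d)
  "dufdudufs" → 9 new (d, u, f, d, u, d, u, f, s)
  "fulufflssff" → 11 new (f, u, l, u, f, f, l, s, s, f, f)
  "fdluuflsu" → prefix "f" already present; 8 new (d, l, u, u, f, l, s, u)
  "uudddus" → prefix "u" already present; 6 new (u, d, d, d, u, s)
  "ufldu" → prefix "u" already present; 4 new (f, l, d, u)
  "ffufls" → prefix "f" already present; 5 new (f, u, f, l, s)
  "ddfsulsu" → prefix "d" already present; 7 new (d, f, s, u, l, s, u)
  "flsssdss" → prefix "f" already present; 7 new (l, s, s, s, d, s, s)
  "susdlsdlf" → 9 new (s, u, s, d, l, s, d, l, f)
  "ldlsfsuddd" → prefix "l" already present; 9 new (d, l, s, f, s, u, d, d, d)
  "fddfddsfss" → prefix "fd" already present; 8 new (d, f, d, d, s, f, s, s)
  "ssllfsdfdss" → prefix "s" already present; 10 new (s, l, l, f, s, d, f, d, s, s)
  "lslls" → prefix "l" already present; 4 new (s, l, l, s)
Total nodes = 8 + 6 + 9 + 11 + 8 + 6 + 4 + 5 + 7 + 7 + 9 + 9 + 8 + 10 + 4 = 111

111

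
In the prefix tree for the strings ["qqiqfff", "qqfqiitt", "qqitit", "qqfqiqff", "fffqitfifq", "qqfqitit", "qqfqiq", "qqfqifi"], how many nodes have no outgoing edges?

7

Leaves are exactly the stored words that no other stored word extends.
Those words: "fffqitfifq", "qqfqifi", "qqfqiitt", "qqfqiqff", "qqfqitit", "qqiqfff", "qqitit"
Leaf count: 7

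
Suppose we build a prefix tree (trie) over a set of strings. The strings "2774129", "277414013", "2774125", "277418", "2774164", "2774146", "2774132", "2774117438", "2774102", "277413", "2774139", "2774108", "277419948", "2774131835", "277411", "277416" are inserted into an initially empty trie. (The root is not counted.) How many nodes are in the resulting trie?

Count nodes per top-level branch (shared prefixes stored once):
  '2'-branch (2774102, 2774108, 277411, 2774117438, 2774125, 2774129, 277413, 2774131835, 2774132, 2774139, 277414013, 2774146, 277416, 2774164, 277418, 277419948): 35 nodes
Sum: 35

35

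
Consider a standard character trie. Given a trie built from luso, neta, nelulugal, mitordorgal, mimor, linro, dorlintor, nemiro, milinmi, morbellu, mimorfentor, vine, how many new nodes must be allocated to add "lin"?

0

Every character of "lin" already lies on an existing path (it is a prefix of some stored word).
No new nodes are needed: 0.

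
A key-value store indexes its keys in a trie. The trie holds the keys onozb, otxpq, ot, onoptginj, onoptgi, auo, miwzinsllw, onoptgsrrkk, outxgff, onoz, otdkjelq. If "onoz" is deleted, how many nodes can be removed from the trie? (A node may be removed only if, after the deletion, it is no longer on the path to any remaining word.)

Walk "onoz" from the leaf back toward the root, removing each node that no remaining word uses.
Every node on "onoz" is still needed (e.g. by "onozb"), so nothing is freed.
Nodes removed: 0

0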